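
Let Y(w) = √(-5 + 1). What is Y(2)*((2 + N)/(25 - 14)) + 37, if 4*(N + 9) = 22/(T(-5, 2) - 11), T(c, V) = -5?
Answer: 37 - 235*I/176 ≈ 37.0 - 1.3352*I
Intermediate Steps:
Y(w) = 2*I (Y(w) = √(-4) = 2*I)
N = -299/32 (N = -9 + (22/(-5 - 11))/4 = -9 + (22/(-16))/4 = -9 + (22*(-1/16))/4 = -9 + (¼)*(-11/8) = -9 - 11/32 = -299/32 ≈ -9.3438)
Y(2)*((2 + N)/(25 - 14)) + 37 = (2*I)*((2 - 299/32)/(25 - 14)) + 37 = (2*I)*(-235/32/11) + 37 = (2*I)*(-235/32*1/11) + 37 = (2*I)*(-235/352) + 37 = -235*I/176 + 37 = 37 - 235*I/176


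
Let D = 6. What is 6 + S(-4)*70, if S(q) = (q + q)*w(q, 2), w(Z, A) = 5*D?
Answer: -16794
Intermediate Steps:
w(Z, A) = 30 (w(Z, A) = 5*6 = 30)
S(q) = 60*q (S(q) = (q + q)*30 = (2*q)*30 = 60*q)
6 + S(-4)*70 = 6 + (60*(-4))*70 = 6 - 240*70 = 6 - 16800 = -16794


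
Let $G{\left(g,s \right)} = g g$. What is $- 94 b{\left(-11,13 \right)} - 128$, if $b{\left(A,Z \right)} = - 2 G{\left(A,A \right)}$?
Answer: $22620$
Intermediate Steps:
$G{\left(g,s \right)} = g^{2}$
$b{\left(A,Z \right)} = - 2 A^{2}$
$- 94 b{\left(-11,13 \right)} - 128 = - 94 \left(- 2 \left(-11\right)^{2}\right) - 128 = - 94 \left(\left(-2\right) 121\right) - 128 = \left(-94\right) \left(-242\right) - 128 = 22748 - 128 = 22620$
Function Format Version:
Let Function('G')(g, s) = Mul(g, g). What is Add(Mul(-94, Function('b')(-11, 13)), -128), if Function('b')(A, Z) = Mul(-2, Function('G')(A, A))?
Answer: 22620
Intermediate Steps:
Function('G')(g, s) = Pow(g, 2)
Function('b')(A, Z) = Mul(-2, Pow(A, 2))
Add(Mul(-94, Function('b')(-11, 13)), -128) = Add(Mul(-94, Mul(-2, Pow(-11, 2))), -128) = Add(Mul(-94, Mul(-2, 121)), -128) = Add(Mul(-94, -242), -128) = Add(22748, -128) = 22620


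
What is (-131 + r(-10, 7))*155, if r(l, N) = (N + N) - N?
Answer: -19220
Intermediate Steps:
r(l, N) = N (r(l, N) = 2*N - N = N)
(-131 + r(-10, 7))*155 = (-131 + 7)*155 = -124*155 = -19220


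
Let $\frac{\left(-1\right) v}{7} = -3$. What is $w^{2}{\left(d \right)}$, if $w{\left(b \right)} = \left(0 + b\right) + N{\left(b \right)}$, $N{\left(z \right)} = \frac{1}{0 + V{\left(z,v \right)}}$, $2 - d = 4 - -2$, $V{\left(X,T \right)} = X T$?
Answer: $\frac{113569}{7056} \approx 16.095$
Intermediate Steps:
$v = 21$ ($v = \left(-7\right) \left(-3\right) = 21$)
$V{\left(X,T \right)} = T X$
$d = -4$ ($d = 2 - \left(4 - -2\right) = 2 - \left(4 + 2\right) = 2 - 6 = -4$)
$N{\left(z \right)} = \frac{1}{21 z}$ ($N{\left(z \right)} = \frac{1}{0 + 21 z} = \frac{1}{21 z}$)
$w{\left(b \right)} = b + \frac{1}{21 b}$ ($w{\left(b \right)} = \left(0 + b\right) + \frac{1}{21 b} = b + \frac{1}{21 b}$)
$w^{2}{\left(d \right)} = \left(-4 + \frac{1}{21 \left(-4\right)}\right)^{2} = \left(-4 + \frac{1}{21} \left(- \frac{1}{4}\right)\right)^{2} = \left(-4 - \frac{1}{84}\right)^{2} = \left(- \frac{337}{84}\right)^{2} = \frac{113569}{7056}$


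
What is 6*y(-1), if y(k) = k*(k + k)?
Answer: 12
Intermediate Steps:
y(k) = 2*k**2 (y(k) = k*(2*k) = 2*k**2)
6*y(-1) = 6*(2*(-1)**2) = 6*(2*1) = 6*2 = 12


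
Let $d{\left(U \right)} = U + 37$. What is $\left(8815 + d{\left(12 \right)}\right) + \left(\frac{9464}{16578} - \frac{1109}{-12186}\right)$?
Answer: $\frac{99490812901}{11223306} \approx 8864.7$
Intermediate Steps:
$d{\left(U \right)} = 37 + U$
$\left(8815 + d{\left(12 \right)}\right) + \left(\frac{9464}{16578} - \frac{1109}{-12186}\right) = \left(8815 + \left(37 + 12\right)\right) + \left(\frac{9464}{16578} - \frac{1109}{-12186}\right) = \left(8815 + 49\right) + \left(9464 \cdot \frac{1}{16578} - - \frac{1109}{12186}\right) = 8864 + \left(\frac{4732}{8289} + \frac{1109}{12186}\right) = 8864 + \frac{7428517}{11223306} = \frac{99490812901}{11223306}$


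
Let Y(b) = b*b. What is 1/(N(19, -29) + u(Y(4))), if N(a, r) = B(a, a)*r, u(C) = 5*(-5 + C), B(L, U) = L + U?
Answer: -1/1047 ≈ -0.00095511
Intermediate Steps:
Y(b) = b**2
u(C) = -25 + 5*C
N(a, r) = 2*a*r (N(a, r) = (a + a)*r = (2*a)*r = 2*a*r)
1/(N(19, -29) + u(Y(4))) = 1/(2*19*(-29) + (-25 + 5*4**2)) = 1/(-1102 + (-25 + 5*16)) = 1/(-1102 + (-25 + 80)) = 1/(-1102 + 55) = 1/(-1047) = -1/1047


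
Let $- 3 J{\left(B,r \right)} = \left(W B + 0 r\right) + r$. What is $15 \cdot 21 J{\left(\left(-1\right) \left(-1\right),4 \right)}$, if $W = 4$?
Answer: $-840$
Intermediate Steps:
$J{\left(B,r \right)} = - \frac{4 B}{3} - \frac{r}{3}$ ($J{\left(B,r \right)} = - \frac{\left(4 B + 0 r\right) + r}{3} = - \frac{\left(4 B + 0\right) + r}{3} = - \frac{4 B + r}{3} = - \frac{r + 4 B}{3} = - \frac{4 B}{3} - \frac{r}{3}$)
$15 \cdot 21 J{\left(\left(-1\right) \left(-1\right),4 \right)} = 15 \cdot 21 \left(- \frac{4 \left(\left(-1\right) \left(-1\right)\right)}{3} - \frac{4}{3}\right) = 315 \left(\left(- \frac{4}{3}\right) 1 - \frac{4}{3}\right) = 315 \left(- \frac{4}{3} - \frac{4}{3}\right) = 315 \left(- \frac{8}{3}\right) = -840$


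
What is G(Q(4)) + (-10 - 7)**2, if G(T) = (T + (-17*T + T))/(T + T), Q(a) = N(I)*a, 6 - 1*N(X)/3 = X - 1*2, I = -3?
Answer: 563/2 ≈ 281.50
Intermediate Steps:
N(X) = 24 - 3*X (N(X) = 18 - 3*(X - 1*2) = 18 - 3*(X - 2) = 18 - 3*(-2 + X) = 18 + (6 - 3*X) = 24 - 3*X)
Q(a) = 33*a (Q(a) = (24 - 3*(-3))*a = (24 + 9)*a = 33*a)
G(T) = -15/2 (G(T) = (T - 16*T)/((2*T)) = (-15*T)*(1/(2*T)) = -15/2)
G(Q(4)) + (-10 - 7)**2 = -15/2 + (-10 - 7)**2 = -15/2 + (-17)**2 = -15/2 + 289 = 563/2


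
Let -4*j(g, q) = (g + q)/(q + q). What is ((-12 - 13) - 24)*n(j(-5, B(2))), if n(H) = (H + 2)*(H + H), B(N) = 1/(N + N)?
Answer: -32585/32 ≈ -1018.3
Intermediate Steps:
B(N) = 1/(2*N)
j(g, q) = -(g + q)/(8*q) (j(g, q) = -(g + q)/(4*(q + q)) = -(g + q)/(4*(2*q)) = -(g + q)*1/(2*q)/4 = -(g + q)/(8*q))
n(H) = 2*H*(2 + H) (n(H) = (2 + H)*(2*H) = 2*H*(2 + H))
((-12 - 13) - 24)*n(j(-5, B(2))) = ((-12 - 13) - 24)*(2*((-1*(-5) - 1/(2*2))/(8*(((1/2)/2))))*(2 + (-1*(-5) - 1/(2*2))/(8*(((1/2)/2))))) = (-25 - 24)*(2*((5 - 1/(2*2))/(8*(((1/2)*(1/2)))))*(2 + (5 - 1/(2*2))/(8*(((1/2)*(1/2)))))) = -98*(5 - 1*1/4)/(8*(1/4))*(2 + (5 - 1*1/4)/(8*(1/4))) = -98*(1/8)*4*(5 - 1/4)*(2 + (1/8)*4*(5 - 1/4)) = -98*(1/8)*4*(19/4)*(2 + (1/8)*4*(19/4)) = -98*19*(2 + 19/8)/8 = -98*19*35/(8*8) = -49*665/32 = -32585/32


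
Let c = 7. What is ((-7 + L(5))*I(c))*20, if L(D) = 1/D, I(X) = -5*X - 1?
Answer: 4896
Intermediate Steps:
I(X) = -1 - 5*X
((-7 + L(5))*I(c))*20 = ((-7 + 1/5)*(-1 - 5*7))*20 = ((-7 + 1/5)*(-1 - 35))*20 = -34/5*(-36)*20 = (1224/5)*20 = 4896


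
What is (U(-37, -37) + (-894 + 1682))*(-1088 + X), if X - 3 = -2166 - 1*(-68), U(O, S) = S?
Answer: -2390433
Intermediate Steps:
X = -2095 (X = 3 + (-2166 - 1*(-68)) = 3 + (-2166 + 68) = 3 - 2098 = -2095)
(U(-37, -37) + (-894 + 1682))*(-1088 + X) = (-37 + (-894 + 1682))*(-1088 - 2095) = (-37 + 788)*(-3183) = 751*(-3183) = -2390433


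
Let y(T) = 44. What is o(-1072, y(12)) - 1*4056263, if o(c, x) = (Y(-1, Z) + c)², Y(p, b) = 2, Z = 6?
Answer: -2911363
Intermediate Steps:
o(c, x) = (2 + c)²
o(-1072, y(12)) - 1*4056263 = (2 - 1072)² - 1*4056263 = (-1070)² - 4056263 = 1144900 - 4056263 = -2911363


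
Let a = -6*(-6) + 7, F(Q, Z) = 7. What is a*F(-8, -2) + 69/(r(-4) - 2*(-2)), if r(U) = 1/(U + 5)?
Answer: 1574/5 ≈ 314.80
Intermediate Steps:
r(U) = 1/(5 + U)
a = 43 (a = 36 + 7 = 43)
a*F(-8, -2) + 69/(r(-4) - 2*(-2)) = 43*7 + 69/(1/(5 - 4) - 2*(-2)) = 301 + 69/(1/1 + 4) = 301 + 69/(1 + 4) = 301 + 69/5 = 1574/5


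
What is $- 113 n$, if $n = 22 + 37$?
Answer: $-6667$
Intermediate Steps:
$n = 59$
$- 113 n = \left(-113\right) 59 = -6667$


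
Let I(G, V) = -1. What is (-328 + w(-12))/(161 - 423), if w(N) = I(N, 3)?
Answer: 329/262 ≈ 1.2557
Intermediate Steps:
w(N) = -1
(-328 + w(-12))/(161 - 423) = (-328 - 1)/(161 - 423) = -329/(-262) = -329*(-1/262) = 329/262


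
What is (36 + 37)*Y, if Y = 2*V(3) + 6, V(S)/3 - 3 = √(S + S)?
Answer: 1752 + 438*√6 ≈ 2824.9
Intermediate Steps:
V(S) = 9 + 3*√2*√S (V(S) = 9 + 3*√(S + S) = 9 + 3*√(2*S) = 9 + 3*(√2*√S) = 9 + 3*√2*√S)
Y = 24 + 6*√6 (Y = 2*(9 + 3*√2*√3) + 6 = 2*(9 + 3*√6) + 6 = (18 + 6*√6) + 6 = 24 + 6*√6 ≈ 38.697)
(36 + 37)*Y = (36 + 37)*(24 + 6*√6) = 73*(24 + 6*√6) = 1752 + 438*√6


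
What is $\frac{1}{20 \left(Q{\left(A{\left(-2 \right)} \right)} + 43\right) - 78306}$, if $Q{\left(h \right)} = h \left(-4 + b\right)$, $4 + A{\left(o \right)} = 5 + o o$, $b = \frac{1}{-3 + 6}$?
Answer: $- \frac{3}{233438} \approx -1.2851 \cdot 10^{-5}$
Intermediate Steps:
$b = \frac{1}{3} \approx 0.33333$
$A{\left(o \right)} = 1 + o^{2}$ ($A{\left(o \right)} = -4 + \left(5 + o o\right) = -4 + \left(5 + o^{2}\right) = 1 + o^{2}$)
$Q{\left(h \right)} = - \frac{11 h}{3}$ ($Q{\left(h \right)} = h \left(-4 + \frac{1}{3}\right) = h \left(- \frac{11}{3}\right) = - \frac{11 h}{3}$)
$\frac{1}{20 \left(Q{\left(A{\left(-2 \right)} \right)} + 43\right) - 78306} = \frac{1}{20 \left(- \frac{11 \left(1 + \left(-2\right)^{2}\right)}{3} + 43\right) - 78306} = \frac{1}{20 \left(- \frac{11 \left(1 + 4\right)}{3} + 43\right) - 78306} = \frac{1}{20 \left(\left(- \frac{11}{3}\right) 5 + 43\right) - 78306} = \frac{1}{20 \left(- \frac{55}{3} + 43\right) - 78306} = \frac{1}{20 \cdot \frac{74}{3} - 78306} = \frac{1}{\frac{1480}{3} - 78306} = \frac{1}{- \frac{233438}{3}} = - \frac{3}{233438}$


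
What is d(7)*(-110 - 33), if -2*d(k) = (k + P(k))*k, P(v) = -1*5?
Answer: 1001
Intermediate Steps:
P(v) = -5
d(k) = -k*(-5 + k)/2 (d(k) = -(k - 5)*k/2 = -(-5 + k)*k/2 = -k*(-5 + k)/2)
d(7)*(-110 - 33) = ((1/2)*7*(5 - 1*7))*(-110 - 33) = ((1/2)*7*(5 - 7))*(-143) = ((1/2)*7*(-2))*(-143) = -7*(-143) = 1001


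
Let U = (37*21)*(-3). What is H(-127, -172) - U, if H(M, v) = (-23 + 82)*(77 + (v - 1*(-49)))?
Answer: -383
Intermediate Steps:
U = -2331 (U = 777*(-3) = -2331)
H(M, v) = 7434 + 59*v (H(M, v) = 59*(77 + (v + 49)) = 59*(77 + (49 + v)) = 59*(126 + v) = 7434 + 59*v)
H(-127, -172) - U = (7434 + 59*(-172)) - 1*(-2331) = (7434 - 10148) + 2331 = -2714 + 2331 = -383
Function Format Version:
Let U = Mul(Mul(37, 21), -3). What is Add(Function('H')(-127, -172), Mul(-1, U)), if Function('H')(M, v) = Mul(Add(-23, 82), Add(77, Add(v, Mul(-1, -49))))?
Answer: -383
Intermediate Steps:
U = -2331 (U = Mul(777, -3) = -2331)
Function('H')(M, v) = Add(7434, Mul(59, v)) (Function('H')(M, v) = Mul(59, Add(77, Add(v, 49))) = Mul(59, Add(77, Add(49, v))) = Mul(59, Add(126, v)) = Add(7434, Mul(59, v)))
Add(Function('H')(-127, -172), Mul(-1, U)) = Add(Add(7434, Mul(59, -172)), Mul(-1, -2331)) = Add(Add(7434, -10148), 2331) = Add(-2714, 2331) = -383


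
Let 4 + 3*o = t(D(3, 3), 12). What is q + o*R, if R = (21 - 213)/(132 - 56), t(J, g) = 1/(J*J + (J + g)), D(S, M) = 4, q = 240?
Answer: 9247/38 ≈ 243.34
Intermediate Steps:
t(J, g) = 1/(J + g + J²) (t(J, g) = 1/(J² + (J + g)) = 1/(J + g + J²))
R = -48/19 (R = -192/76 = -192*1/76 = -48/19 ≈ -2.5263)
o = -127/96 (o = -4/3 + 1/(3*(4 + 12 + 4²)) = -4/3 + 1/(3*(4 + 12 + 16)) = -4/3 + (⅓)/32 = -4/3 + (⅓)*(1/32) = -4/3 + 1/96 = -127/96 ≈ -1.3229)
q + o*R = 240 - 127/96*(-48/19) = 240 + 127/38 = 9247/38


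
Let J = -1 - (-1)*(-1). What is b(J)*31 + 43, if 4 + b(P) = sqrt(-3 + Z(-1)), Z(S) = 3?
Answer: -81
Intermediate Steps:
J = -2 (J = -1 - 1*1 = -1 - 1 = -2)
b(P) = -4 (b(P) = -4 + sqrt(-3 + 3) = -4 + sqrt(0) = -4 + 0 = -4)
b(J)*31 + 43 = -4*31 + 43 = -124 + 43 = -81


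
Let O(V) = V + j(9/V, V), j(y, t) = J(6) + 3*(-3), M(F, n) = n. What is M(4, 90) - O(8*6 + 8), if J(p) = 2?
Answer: 41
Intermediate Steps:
j(y, t) = -7 (j(y, t) = 2 + 3*(-3) = 2 - 9 = -7)
O(V) = -7 + V (O(V) = V - 7 = -7 + V)
M(4, 90) - O(8*6 + 8) = 90 - (-7 + (8*6 + 8)) = 90 - (-7 + (48 + 8)) = 90 - (-7 + 56) = 90 - 1*49 = 90 - 49 = 41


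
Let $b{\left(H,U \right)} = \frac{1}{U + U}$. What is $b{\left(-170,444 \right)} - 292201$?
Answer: $- \frac{259474487}{888} \approx -2.922 \cdot 10^{5}$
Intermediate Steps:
$b{\left(H,U \right)} = \frac{1}{2 U}$
$b{\left(-170,444 \right)} - 292201 = \frac{1}{2 \cdot 444} - 292201 = \frac{1}{2} \cdot \frac{1}{444} - 292201 = \frac{1}{888} - 292201 = - \frac{259474487}{888}$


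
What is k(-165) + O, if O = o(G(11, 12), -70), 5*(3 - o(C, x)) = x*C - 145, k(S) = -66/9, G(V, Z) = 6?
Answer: 326/3 ≈ 108.67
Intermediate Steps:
k(S) = -22/3 (k(S) = -66*⅑ = -22/3)
o(C, x) = 32 - C*x/5 (o(C, x) = 3 - (x*C - 145)/5 = 3 - (C*x - 145)/5 = 3 - (-145 + C*x)/5 = 3 + (29 - C*x/5) = 32 - C*x/5)
O = 116 (O = 32 - ⅕*6*(-70) = 32 + 84 = 116)
k(-165) + O = -22/3 + 116 = 326/3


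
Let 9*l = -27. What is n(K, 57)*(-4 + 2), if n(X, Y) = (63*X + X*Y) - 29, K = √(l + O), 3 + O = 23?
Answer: 58 - 240*√17 ≈ -931.54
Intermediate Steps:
l = -3 (l = (⅑)*(-27) = -3)
O = 20 (O = -3 + 23 = 20)
K = √17 (K = √(-3 + 20) = √17 ≈ 4.1231)
n(X, Y) = -29 + 63*X + X*Y
n(K, 57)*(-4 + 2) = (-29 + 63*√17 + √17*57)*(-4 + 2) = (-29 + 63*√17 + 57*√17)*(-2) = (-29 + 120*√17)*(-2) = 58 - 240*√17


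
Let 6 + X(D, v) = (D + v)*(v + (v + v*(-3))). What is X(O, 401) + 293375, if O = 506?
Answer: -70338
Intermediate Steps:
X(D, v) = -6 - v*(D + v) (X(D, v) = -6 + (D + v)*(v + (v + v*(-3))) = -6 + (D + v)*(v + (v - 3*v)) = -6 + (D + v)*(v - 2*v) = -6 + (D + v)*(-v) = -6 - v*(D + v))
X(O, 401) + 293375 = (-6 - 1*401**2 - 1*506*401) + 293375 = (-6 - 1*160801 - 202906) + 293375 = (-6 - 160801 - 202906) + 293375 = -363713 + 293375 = -70338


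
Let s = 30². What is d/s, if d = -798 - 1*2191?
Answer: -2989/900 ≈ -3.3211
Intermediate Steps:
s = 900
d = -2989 (d = -798 - 2191 = -2989)
d/s = -2989/900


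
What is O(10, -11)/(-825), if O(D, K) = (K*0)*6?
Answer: 0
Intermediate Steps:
O(D, K) = 0 (O(D, K) = 0*6 = 0)
O(10, -11)/(-825) = 0/(-825) = 0*(-1/825) = 0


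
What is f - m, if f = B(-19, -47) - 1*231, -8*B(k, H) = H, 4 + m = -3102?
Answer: 23047/8 ≈ 2880.9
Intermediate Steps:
m = -3106 (m = -4 - 3102 = -3106)
B(k, H) = -H/8
f = -1801/8 (f = -1/8*(-47) - 1*231 = 47/8 - 231 = -1801/8 ≈ -225.13)
f - m = -1801/8 - 1*(-3106) = -1801/8 + 3106 = 23047/8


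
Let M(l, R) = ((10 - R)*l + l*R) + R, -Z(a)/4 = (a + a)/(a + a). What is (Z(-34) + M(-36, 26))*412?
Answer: -139256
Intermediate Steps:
Z(a) = -4 (Z(a) = -4*(a + a)/(a + a) = -4*2*a/(2*a) = -4*2*a*1/(2*a) = -4*1 = -4)
M(l, R) = R + R*l + l*(10 - R) (M(l, R) = (l*(10 - R) + R*l) + R = (R*l + l*(10 - R)) + R = R + R*l + l*(10 - R))
(Z(-34) + M(-36, 26))*412 = (-4 + (26 + 10*(-36)))*412 = (-4 + (26 - 360))*412 = (-4 - 334)*412 = -338*412 = -139256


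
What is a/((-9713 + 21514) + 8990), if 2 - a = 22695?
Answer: -22693/20791 ≈ -1.0915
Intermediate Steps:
a = -22693 (a = 2 - 1*22695 = 2 - 22695 = -22693)
a/((-9713 + 21514) + 8990) = -22693/((-9713 + 21514) + 8990) = -22693/(11801 + 8990) = -22693/20791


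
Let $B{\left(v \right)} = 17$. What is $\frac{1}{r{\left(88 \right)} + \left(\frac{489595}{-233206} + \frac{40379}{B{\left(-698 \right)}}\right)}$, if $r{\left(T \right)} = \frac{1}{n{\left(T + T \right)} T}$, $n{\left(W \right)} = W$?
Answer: $\frac{1805947264}{4285758373691} \approx 0.00042138$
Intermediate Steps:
$r{\left(T \right)} = \frac{1}{2 T^{2}}$ ($r{\left(T \right)} = \frac{1}{\left(T + T\right) T} = \frac{1}{2 T T} = \frac{\frac{1}{2} \frac{1}{T}}{T} = \frac{1}{2 T^{2}}$)
$\frac{1}{r{\left(88 \right)} + \left(\frac{489595}{-233206} + \frac{40379}{B{\left(-698 \right)}}\right)} = \frac{1}{\frac{1}{2 \cdot 7744} + \left(\frac{489595}{-233206} + \frac{40379}{17}\right)} = \frac{1}{\frac{1}{2} \cdot \frac{1}{7744} + \left(489595 \left(- \frac{1}{233206}\right) + 40379 \cdot \frac{1}{17}\right)} = \frac{1}{\frac{1}{15488} + \left(- \frac{489595}{233206} + \frac{40379}{17}\right)} = \frac{1}{\frac{1}{15488} + \frac{553429527}{233206}} = \frac{1}{\frac{4285758373691}{1805947264}} = \frac{1805947264}{4285758373691}$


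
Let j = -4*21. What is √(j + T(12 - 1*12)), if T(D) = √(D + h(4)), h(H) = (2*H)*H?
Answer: 2*√(-21 + √2) ≈ 8.8512*I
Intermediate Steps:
h(H) = 2*H²
T(D) = √(32 + D) (T(D) = √(D + 2*4²) = √(D + 2*16) = √(D + 32) = √(32 + D))
j = -84
√(j + T(12 - 1*12)) = √(-84 + √(32 + (12 - 1*12))) = √(-84 + √(32 + (12 - 12))) = √(-84 + √(32 + 0)) = √(-84 + √32) = √(-84 + 4*√2)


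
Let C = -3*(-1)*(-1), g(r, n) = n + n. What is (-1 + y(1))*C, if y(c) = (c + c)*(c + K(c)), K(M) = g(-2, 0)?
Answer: -3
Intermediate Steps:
g(r, n) = 2*n
K(M) = 0 (K(M) = 2*0 = 0)
C = -3 (C = 3*(-1) = -3)
y(c) = 2*c² (y(c) = (c + c)*(c + 0) = (2*c)*c = 2*c²)
(-1 + y(1))*C = (-1 + 2*1²)*(-3) = (-1 + 2*1)*(-3) = (-1 + 2)*(-3) = 1*(-3) = -3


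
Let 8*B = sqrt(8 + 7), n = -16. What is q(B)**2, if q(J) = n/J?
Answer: 16384/15 ≈ 1092.3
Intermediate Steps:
B = sqrt(15)/8 (B = sqrt(8 + 7)/8 = sqrt(15)/8 ≈ 0.48412)
q(J) = -16/J
q(B)**2 = (-16*8*sqrt(15)/15)**2 = (-128*sqrt(15)/15)**2 = 16384/15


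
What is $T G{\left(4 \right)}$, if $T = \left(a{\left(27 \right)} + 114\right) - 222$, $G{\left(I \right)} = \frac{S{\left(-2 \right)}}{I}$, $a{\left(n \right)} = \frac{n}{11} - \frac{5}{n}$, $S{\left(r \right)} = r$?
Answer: $\frac{15701}{297} \approx 52.865$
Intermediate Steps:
$a{\left(n \right)} = - \frac{5}{n} + \frac{n}{11}$ ($a{\left(n \right)} = n \frac{1}{11} - \frac{5}{n} = \frac{n}{11} - \frac{5}{n} = - \frac{5}{n} + \frac{n}{11}$)
$G{\left(I \right)} = - \frac{2}{I}$
$T = - \frac{31402}{297}$ ($T = \left(\left(- \frac{5}{27} + \frac{1}{11} \cdot 27\right) + 114\right) - 222 = \left(\left(\left(-5\right) \frac{1}{27} + \frac{27}{11}\right) + 114\right) - 222 = \left(\left(- \frac{5}{27} + \frac{27}{11}\right) + 114\right) - 222 = \left(\frac{674}{297} + 114\right) - 222 = \frac{34532}{297} - 222 = - \frac{31402}{297} \approx -105.73$)
$T G{\left(4 \right)} = - \frac{31402 \left(- \frac{2}{4}\right)}{297} = - \frac{31402 \left(\left(-2\right) \frac{1}{4}\right)}{297} = \left(- \frac{31402}{297}\right) \left(- \frac{1}{2}\right) = \frac{15701}{297}$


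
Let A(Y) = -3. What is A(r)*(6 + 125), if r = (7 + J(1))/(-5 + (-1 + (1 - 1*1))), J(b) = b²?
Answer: -393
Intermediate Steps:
r = -4/3 (r = (7 + 1²)/(-5 + (-1 + (1 - 1*1))) = (7 + 1)/(-5 + (-1 + (1 - 1))) = 8/(-5 + (-1 + 0)) = 8/(-5 - 1) = 8/(-6) = 8*(-⅙) = -4/3 ≈ -1.3333)
A(r)*(6 + 125) = -3*(6 + 125) = -3*131 = -393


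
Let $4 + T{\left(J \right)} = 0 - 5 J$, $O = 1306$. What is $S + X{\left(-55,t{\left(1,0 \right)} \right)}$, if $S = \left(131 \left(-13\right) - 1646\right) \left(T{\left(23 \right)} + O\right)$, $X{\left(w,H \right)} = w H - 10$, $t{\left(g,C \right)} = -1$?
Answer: $-3975218$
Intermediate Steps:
$T{\left(J \right)} = -4 - 5 J$ ($T{\left(J \right)} = -4 + \left(0 - 5 J\right) = -4 - 5 J$)
$X{\left(w,H \right)} = -10 + H w$ ($X{\left(w,H \right)} = H w - 10 = -10 + H w$)
$S = -3975263$ ($S = \left(131 \left(-13\right) - 1646\right) \left(\left(-4 - 115\right) + 1306\right) = \left(-1703 - 1646\right) \left(\left(-4 - 115\right) + 1306\right) = - 3349 \left(-119 + 1306\right) = \left(-3349\right) 1187 = -3975263$)
$S + X{\left(-55,t{\left(1,0 \right)} \right)} = -3975263 - -45 = -3975263 + \left(-10 + 55\right) = -3975263 + 45 = -3975218$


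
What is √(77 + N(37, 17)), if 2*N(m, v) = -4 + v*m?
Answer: √1558/2 ≈ 19.736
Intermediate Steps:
N(m, v) = -2 + m*v/2 (N(m, v) = (-4 + v*m)/2 = (-4 + m*v)/2 = -2 + m*v/2)
√(77 + N(37, 17)) = √(77 + (-2 + (½)*37*17)) = √(77 + (-2 + 629/2)) = √(77 + 625/2) = √(779/2) = √1558/2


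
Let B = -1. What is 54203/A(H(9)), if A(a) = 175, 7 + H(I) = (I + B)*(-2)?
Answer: 54203/175 ≈ 309.73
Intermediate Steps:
H(I) = -5 - 2*I (H(I) = -7 + (I - 1)*(-2) = -7 + (-1 + I)*(-2) = -7 + (2 - 2*I) = -5 - 2*I)
54203/A(H(9)) = 54203/175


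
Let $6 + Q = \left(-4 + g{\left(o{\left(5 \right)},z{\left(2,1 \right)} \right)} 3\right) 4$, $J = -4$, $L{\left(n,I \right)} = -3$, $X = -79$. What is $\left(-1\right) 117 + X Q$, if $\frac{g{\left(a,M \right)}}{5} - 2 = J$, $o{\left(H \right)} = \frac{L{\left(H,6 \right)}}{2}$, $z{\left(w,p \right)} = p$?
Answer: $11101$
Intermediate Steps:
$o{\left(H \right)} = - \frac{3}{2}$
$g{\left(a,M \right)} = -10$ ($g{\left(a,M \right)} = 10 + 5 \left(-4\right) = 10 - 20 = -10$)
$Q = -142$ ($Q = -6 + \left(-4 - 30\right) 4 = -6 - 136 = -142$)
$\left(-1\right) 117 + X Q = \left(-1\right) 117 - -11218 = -117 + 11218 = 11101$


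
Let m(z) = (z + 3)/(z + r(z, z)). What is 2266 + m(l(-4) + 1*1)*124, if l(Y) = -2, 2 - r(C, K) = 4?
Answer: 6550/3 ≈ 2183.3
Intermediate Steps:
r(C, K) = -2 (r(C, K) = 2 - 1*4 = 2 - 4 = -2)
m(z) = (3 + z)/(-2 + z) (m(z) = (z + 3)/(z - 2) = (3 + z)/(-2 + z))
2266 + m(l(-4) + 1*1)*124 = 2266 + ((3 + (-2 + 1*1))/(-2 + (-2 + 1*1)))*124 = 2266 + ((3 + (-2 + 1))/(-2 + (-2 + 1)))*124 = 2266 + ((3 - 1)/(-2 - 1))*124 = 2266 + (2/(-3))*124 = 2266 - ⅓*2*124 = 2266 - ⅔*124 = 2266 - 248/3 = 6550/3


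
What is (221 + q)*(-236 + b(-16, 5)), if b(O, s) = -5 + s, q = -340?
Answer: 28084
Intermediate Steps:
(221 + q)*(-236 + b(-16, 5)) = (221 - 340)*(-236 + (-5 + 5)) = -119*(-236 + 0) = -119*(-236) = 28084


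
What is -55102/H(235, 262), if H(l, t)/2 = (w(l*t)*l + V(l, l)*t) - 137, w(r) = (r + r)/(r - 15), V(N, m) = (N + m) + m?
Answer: -339180361/2278065783 ≈ -0.14889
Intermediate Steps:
V(N, m) = N + 2*m
w(r) = 2*r/(-15 + r) (w(r) = (2*r)/(-15 + r) = 2*r/(-15 + r))
H(l, t) = -274 + 6*l*t + 4*t*l²/(-15 + l*t) (H(l, t) = 2*(((2*(l*t)/(-15 + l*t))*l + (l + 2*l)*t) - 137) = 2*(((2*l*t/(-15 + l*t))*l + (3*l)*t) - 137) = 2*((2*t*l²/(-15 + l*t) + 3*l*t) - 137) = 2*((3*l*t + 2*t*l²/(-15 + l*t)) - 137) = 2*(-137 + 3*l*t + 2*t*l²/(-15 + l*t)) = -274 + 6*l*t + 4*t*l²/(-15 + l*t))
-55102/H(235, 262) = -55102*(-15 + 235*262)/(2*((-137 + 3*235*262)*(-15 + 235*262) + 2*262*235²)) = -55102*(-15 + 61570)/(2*((-137 + 184710)*(-15 + 61570) + 2*262*55225)) = -55102*61555/(2*(184573*61555 + 28937900)) = -55102*61555/(2*(11361391015 + 28937900)) = -55102/(2*(1/61555)*11390328915) = -55102/4556131566/12311 = -55102*12311/4556131566 = -339180361/2278065783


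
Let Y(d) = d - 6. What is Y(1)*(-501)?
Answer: 2505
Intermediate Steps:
Y(d) = -6 + d
Y(1)*(-501) = (-6 + 1)*(-501) = -5*(-501) = 2505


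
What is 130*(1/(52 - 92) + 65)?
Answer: 33787/4 ≈ 8446.8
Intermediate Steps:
130*(1/(52 - 92) + 65) = 130*(1/(-40) + 65) = 130*(-1/40 + 65) = 130*(2599/40) = 33787/4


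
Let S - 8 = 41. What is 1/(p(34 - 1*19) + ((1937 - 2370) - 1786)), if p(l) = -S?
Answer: -1/2268 ≈ -0.00044092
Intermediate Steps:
S = 49 (S = 8 + 41 = 49)
p(l) = -49 (p(l) = -1*49 = -49)
1/(p(34 - 1*19) + ((1937 - 2370) - 1786)) = 1/(-49 + ((1937 - 2370) - 1786)) = 1/(-49 + (-433 - 1786)) = 1/(-49 - 2219) = 1/(-2268) = -1/2268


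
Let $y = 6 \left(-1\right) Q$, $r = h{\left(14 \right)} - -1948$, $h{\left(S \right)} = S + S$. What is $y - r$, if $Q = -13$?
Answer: $-1898$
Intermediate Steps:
$h{\left(S \right)} = 2 S$
$r = 1976$ ($r = 2 \cdot 14 - -1948 = 28 + 1948 = 1976$)
$y = 78$ ($y = 6 \left(-1\right) \left(-13\right) = \left(-6\right) \left(-13\right) = 78$)
$y - r = 78 - 1976 = -1898$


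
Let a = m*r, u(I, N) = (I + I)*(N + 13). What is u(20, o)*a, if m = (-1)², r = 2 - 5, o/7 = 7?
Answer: -7440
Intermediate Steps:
o = 49 (o = 7*7 = 49)
u(I, N) = 2*I*(13 + N) (u(I, N) = (2*I)*(13 + N) = 2*I*(13 + N))
r = -3
m = 1
a = -3 (a = 1*(-3) = -3)
u(20, o)*a = (2*20*(13 + 49))*(-3) = (2*20*62)*(-3) = 2480*(-3) = -7440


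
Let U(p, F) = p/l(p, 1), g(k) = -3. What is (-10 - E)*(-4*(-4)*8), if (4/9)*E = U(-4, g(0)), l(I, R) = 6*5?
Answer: -6208/5 ≈ -1241.6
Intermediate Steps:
l(I, R) = 30
U(p, F) = p/30
E = -3/10 (E = 9*((1/30)*(-4))/4 = (9/4)*(-2/15) = -3/10 ≈ -0.30000)
(-10 - E)*(-4*(-4)*8) = (-10 - 1*(-3/10))*(-4*(-4)*8) = (-10 + 3/10)*(16*8) = -97/10*128 = -6208/5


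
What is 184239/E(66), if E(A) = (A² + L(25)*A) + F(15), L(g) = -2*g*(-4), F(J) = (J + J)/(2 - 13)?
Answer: 225181/21454 ≈ 10.496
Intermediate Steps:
F(J) = -2*J/11 (F(J) = (2*J)/(-11) = (2*J)*(-1/11) = -2*J/11)
L(g) = 8*g
E(A) = -30/11 + A² + 200*A (E(A) = (A² + (8*25)*A) - 2/11*15 = (A² + 200*A) - 30/11 = -30/11 + A² + 200*A)
184239/E(66) = 184239/(-30/11 + 66² + 200*66) = 184239/(-30/11 + 4356 + 13200) = 184239/(193086/11) = 184239*(11/193086) = 225181/21454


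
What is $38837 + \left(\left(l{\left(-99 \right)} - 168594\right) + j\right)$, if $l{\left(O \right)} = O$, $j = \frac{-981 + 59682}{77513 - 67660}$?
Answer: $- \frac{1279412467}{9853} \approx -1.2985 \cdot 10^{5}$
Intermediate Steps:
$j = \frac{58701}{9853} \approx 5.9577$
$38837 + \left(\left(l{\left(-99 \right)} - 168594\right) + j\right) = 38837 + \left(\left(-99 - 168594\right) + \frac{58701}{9853}\right) = 38837 + \left(-168693 + \frac{58701}{9853}\right) = 38837 - \frac{1662073428}{9853} = - \frac{1279412467}{9853}$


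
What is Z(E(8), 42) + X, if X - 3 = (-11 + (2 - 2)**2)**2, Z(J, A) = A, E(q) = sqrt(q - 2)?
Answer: 166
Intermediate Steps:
E(q) = sqrt(-2 + q)
X = 124 (X = 3 + (-11 + (2 - 2)**2)**2 = 3 + (-11 + 0**2)**2 = 3 + (-11 + 0)**2 = 3 + (-11)**2 = 3 + 121 = 124)
Z(E(8), 42) + X = 42 + 124 = 166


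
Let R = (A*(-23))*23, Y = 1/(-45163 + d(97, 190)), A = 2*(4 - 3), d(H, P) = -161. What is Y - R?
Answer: 47952791/45324 ≈ 1058.0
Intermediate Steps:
A = 2 (A = 2*1 = 2)
Y = -1/45324 (Y = 1/(-45163 - 161) = 1/(-45324) = -1/45324 ≈ -2.2063e-5)
R = -1058 (R = (2*(-23))*23 = -46*23 = -1058)
Y - R = -1/45324 - 1*(-1058) = -1/45324 + 1058 = 47952791/45324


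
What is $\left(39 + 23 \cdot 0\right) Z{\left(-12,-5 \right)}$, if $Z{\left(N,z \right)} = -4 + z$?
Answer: $-351$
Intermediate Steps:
$\left(39 + 23 \cdot 0\right) Z{\left(-12,-5 \right)} = \left(39 + 23 \cdot 0\right) \left(-4 - 5\right) = \left(39 + 0\right) \left(-9\right) = 39 \left(-9\right) = -351$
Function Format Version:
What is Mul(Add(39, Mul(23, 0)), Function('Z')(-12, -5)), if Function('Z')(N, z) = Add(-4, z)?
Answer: -351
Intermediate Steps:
Mul(Add(39, Mul(23, 0)), Function('Z')(-12, -5)) = Mul(Add(39, Mul(23, 0)), Add(-4, -5)) = Mul(Add(39, 0), -9) = Mul(39, -9) = -351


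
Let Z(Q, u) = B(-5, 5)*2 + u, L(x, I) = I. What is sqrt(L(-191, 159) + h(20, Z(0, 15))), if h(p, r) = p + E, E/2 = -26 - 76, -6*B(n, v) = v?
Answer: 5*I ≈ 5.0*I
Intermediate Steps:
B(n, v) = -v/6
E = -204 (E = 2*(-26 - 76) = 2*(-102) = -204)
Z(Q, u) = -5/3 + u (Z(Q, u) = -1/6*5*2 + u = -5/6*2 + u = -5/3 + u)
h(p, r) = -204 + p (h(p, r) = p - 204 = -204 + p)
sqrt(L(-191, 159) + h(20, Z(0, 15))) = sqrt(159 + (-204 + 20)) = sqrt(159 - 184) = sqrt(-25) = 5*I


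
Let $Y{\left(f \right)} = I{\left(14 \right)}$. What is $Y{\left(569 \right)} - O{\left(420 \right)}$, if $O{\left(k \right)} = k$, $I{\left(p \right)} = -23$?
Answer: $-443$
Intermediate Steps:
$Y{\left(f \right)} = -23$
$Y{\left(569 \right)} - O{\left(420 \right)} = -23 - 420 = -443$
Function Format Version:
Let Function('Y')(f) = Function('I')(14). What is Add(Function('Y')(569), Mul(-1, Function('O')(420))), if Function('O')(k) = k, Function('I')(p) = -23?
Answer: -443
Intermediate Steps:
Function('Y')(f) = -23
Add(Function('Y')(569), Mul(-1, Function('O')(420))) = Add(-23, Mul(-1, 420)) = Add(-23, -420) = -443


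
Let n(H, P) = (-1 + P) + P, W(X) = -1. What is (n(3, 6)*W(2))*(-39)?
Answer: 429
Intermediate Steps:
n(H, P) = -1 + 2*P
(n(3, 6)*W(2))*(-39) = ((-1 + 2*6)*(-1))*(-39) = ((-1 + 12)*(-1))*(-39) = (11*(-1))*(-39) = -11*(-39) = 429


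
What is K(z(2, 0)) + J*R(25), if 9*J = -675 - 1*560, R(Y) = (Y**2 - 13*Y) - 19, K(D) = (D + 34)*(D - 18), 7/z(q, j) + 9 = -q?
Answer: -42668350/1089 ≈ -39181.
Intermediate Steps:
z(q, j) = 7/(-9 - q)
K(D) = (-18 + D)*(34 + D) (K(D) = (34 + D)*(-18 + D) = (-18 + D)*(34 + D))
R(Y) = -19 + Y**2 - 13*Y
J = -1235/9 (J = (-675 - 1*560)/9 = (-675 - 560)/9 = (1/9)*(-1235) = -1235/9 ≈ -137.22)
K(z(2, 0)) + J*R(25) = (-612 + (-7/(9 + 2))**2 + 16*(-7/(9 + 2))) - 1235*(-19 + 25**2 - 13*25)/9 = (-612 + (-7/11)**2 + 16*(-7/11)) - 1235*(-19 + 625 - 325)/9 = (-612 + (-7*1/11)**2 + 16*(-7*1/11)) - 1235/9*281 = (-612 + (-7/11)**2 + 16*(-7/11)) - 347035/9 = (-612 + 49/121 - 112/11) - 347035/9 = -75235/121 - 347035/9 = -42668350/1089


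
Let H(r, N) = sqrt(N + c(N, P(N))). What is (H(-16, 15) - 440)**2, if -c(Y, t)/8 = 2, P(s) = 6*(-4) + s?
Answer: (440 - I)**2 ≈ 1.936e+5 - 880.0*I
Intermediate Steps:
P(s) = -24 + s
c(Y, t) = -16 (c(Y, t) = -8*2 = -16)
H(r, N) = sqrt(-16 + N) (H(r, N) = sqrt(N - 16) = sqrt(-16 + N))
(H(-16, 15) - 440)**2 = (sqrt(-16 + 15) - 440)**2 = (sqrt(-1) - 440)**2 = (I - 440)**2 = (-440 + I)**2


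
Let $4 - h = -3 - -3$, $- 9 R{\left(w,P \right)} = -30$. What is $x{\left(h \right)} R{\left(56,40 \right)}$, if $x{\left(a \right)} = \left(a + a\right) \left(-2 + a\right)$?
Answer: $\frac{160}{3} \approx 53.333$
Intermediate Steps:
$R{\left(w,P \right)} = \frac{10}{3}$ ($R{\left(w,P \right)} = \left(- \frac{1}{9}\right) \left(-30\right) = \frac{10}{3}$)
$h = 4$ ($h = 4 - \left(-3 - -3\right) = 4 - \left(-3 + 3\right) = 4 - 0 = 4 + 0 = 4$)
$x{\left(a \right)} = 2 a \left(-2 + a\right)$
$x{\left(h \right)} R{\left(56,40 \right)} = 2 \cdot 4 \left(-2 + 4\right) \frac{10}{3} = 2 \cdot 4 \cdot 2 \cdot \frac{10}{3} = 16 \cdot \frac{10}{3} = \frac{160}{3}$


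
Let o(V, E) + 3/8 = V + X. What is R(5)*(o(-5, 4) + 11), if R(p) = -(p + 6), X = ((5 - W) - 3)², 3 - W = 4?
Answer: -1287/8 ≈ -160.88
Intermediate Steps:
W = -1 (W = 3 - 1*4 = 3 - 4 = -1)
X = 9 (X = ((5 - 1*(-1)) - 3)² = ((5 + 1) - 3)² = (6 - 3)² = 3² = 9)
o(V, E) = 69/8 + V (o(V, E) = -3/8 + (V + 9) = -3/8 + (9 + V) = 69/8 + V)
R(p) = -6 - p (R(p) = -(6 + p) = -6 - p)
R(5)*(o(-5, 4) + 11) = (-6 - 1*5)*((69/8 - 5) + 11) = (-6 - 5)*(29/8 + 11) = -11*117/8 = -1287/8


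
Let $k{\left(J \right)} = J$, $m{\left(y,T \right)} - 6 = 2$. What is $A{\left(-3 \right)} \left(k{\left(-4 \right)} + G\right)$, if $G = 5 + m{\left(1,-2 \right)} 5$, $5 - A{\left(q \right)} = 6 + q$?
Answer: $82$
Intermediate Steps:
$m{\left(y,T \right)} = 8$ ($m{\left(y,T \right)} = 6 + 2 = 8$)
$A{\left(q \right)} = -1 - q$ ($A{\left(q \right)} = 5 - \left(6 + q\right) = -1 - q$)
$G = 45$ ($G = 5 + 8 \cdot 5 = 5 + 40 = 45$)
$A{\left(-3 \right)} \left(k{\left(-4 \right)} + G\right) = \left(-1 - -3\right) \left(-4 + 45\right) = \left(-1 + 3\right) 41 = 2 \cdot 41 = 82$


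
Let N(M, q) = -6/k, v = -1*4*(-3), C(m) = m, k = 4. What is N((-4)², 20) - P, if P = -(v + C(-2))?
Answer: 17/2 ≈ 8.5000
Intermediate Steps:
v = 12 (v = -4*(-3) = 12)
N(M, q) = -3/2 (N(M, q) = -6/4 = -6*¼ = -3/2)
P = -10 (P = -(12 - 2) = -1*10 = -10)
N((-4)², 20) - P = -3/2 - 1*(-10) = -3/2 + 10 = 17/2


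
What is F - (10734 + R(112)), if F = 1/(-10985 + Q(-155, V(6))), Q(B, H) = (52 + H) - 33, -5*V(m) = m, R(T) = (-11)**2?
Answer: -595244785/54836 ≈ -10855.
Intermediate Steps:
R(T) = 121
V(m) = -m/5
Q(B, H) = 19 + H
F = -5/54836 (F = 1/(-10985 + (19 - 1/5*6)) = 1/(-10985 + (19 - 6/5)) = 1/(-10985 + 89/5) = 1/(-54836/5) = -5/54836 ≈ -9.1181e-5)
F - (10734 + R(112)) = -5/54836 - (10734 + 121) = -5/54836 - 1*10855 = -5/54836 - 10855 = -595244785/54836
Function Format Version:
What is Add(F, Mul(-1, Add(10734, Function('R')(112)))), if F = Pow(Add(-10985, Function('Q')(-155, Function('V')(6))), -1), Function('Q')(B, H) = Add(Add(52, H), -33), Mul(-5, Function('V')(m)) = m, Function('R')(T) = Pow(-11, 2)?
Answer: Rational(-595244785, 54836) ≈ -10855.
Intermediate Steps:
Function('R')(T) = 121
Function('V')(m) = Mul(Rational(-1, 5), m)
Function('Q')(B, H) = Add(19, H)
F = Rational(-5, 54836) (F = Pow(Add(-10985, Add(19, Mul(Rational(-1, 5), 6))), -1) = Pow(Add(-10985, Add(19, Rational(-6, 5))), -1) = Pow(Add(-10985, Rational(89, 5)), -1) = Pow(Rational(-54836, 5), -1) = Rational(-5, 54836) ≈ -9.1181e-5)
Add(F, Mul(-1, Add(10734, Function('R')(112)))) = Add(Rational(-5, 54836), Mul(-1, Add(10734, 121))) = Add(Rational(-5, 54836), Mul(-1, 10855)) = Add(Rational(-5, 54836), -10855) = Rational(-595244785, 54836)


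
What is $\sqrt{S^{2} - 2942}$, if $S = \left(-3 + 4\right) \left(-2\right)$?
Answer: $i \sqrt{2938} \approx 54.203 i$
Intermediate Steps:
$S = -2$ ($S = 1 \left(-2\right) = -2$)
$\sqrt{S^{2} - 2942} = \sqrt{\left(-2\right)^{2} - 2942} = \sqrt{4 - 2942} = \sqrt{-2938} = i \sqrt{2938}$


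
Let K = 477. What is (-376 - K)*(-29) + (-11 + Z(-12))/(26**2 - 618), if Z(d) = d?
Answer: 1434723/58 ≈ 24737.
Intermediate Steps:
(-376 - K)*(-29) + (-11 + Z(-12))/(26**2 - 618) = (-376 - 1*477)*(-29) + (-11 - 12)/(26**2 - 618) = (-376 - 477)*(-29) - 23/(676 - 618) = -853*(-29) - 23/58 = 24737 - 23*1/58 = 24737 - 23/58 = 1434723/58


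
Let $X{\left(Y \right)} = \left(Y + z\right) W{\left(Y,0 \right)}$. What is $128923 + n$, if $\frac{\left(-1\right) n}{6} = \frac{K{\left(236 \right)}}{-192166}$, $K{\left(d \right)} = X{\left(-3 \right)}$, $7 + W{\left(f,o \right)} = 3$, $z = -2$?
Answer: $\frac{12387308669}{96083} \approx 1.2892 \cdot 10^{5}$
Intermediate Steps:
$W{\left(f,o \right)} = -4$ ($W{\left(f,o \right)} = -7 + 3 = -4$)
$X{\left(Y \right)} = 8 - 4 Y$ ($X{\left(Y \right)} = \left(Y - 2\right) \left(-4\right) = \left(-2 + Y\right) \left(-4\right) = 8 - 4 Y$)
$K{\left(d \right)} = 20$ ($K{\left(d \right)} = 8 - -12 = 8 + 12 = 20$)
$n = \frac{60}{96083}$ ($n = - 6 \frac{20}{-192166} = - 6 \cdot 20 \left(- \frac{1}{192166}\right) = \left(-6\right) \left(- \frac{10}{96083}\right) = \frac{60}{96083} \approx 0.00062446$)
$128923 + n = 128923 + \frac{60}{96083} = \frac{12387308669}{96083}$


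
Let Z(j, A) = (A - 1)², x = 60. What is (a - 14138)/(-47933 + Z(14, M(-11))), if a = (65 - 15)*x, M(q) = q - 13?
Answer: 5569/23654 ≈ 0.23544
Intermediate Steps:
M(q) = -13 + q
Z(j, A) = (-1 + A)²
a = 3000 (a = (65 - 15)*60 = 50*60 = 3000)
(a - 14138)/(-47933 + Z(14, M(-11))) = (3000 - 14138)/(-47933 + (-1 + (-13 - 11))²) = -11138/(-47933 + (-1 - 24)²) = -11138/(-47933 + (-25)²) = -11138/(-47933 + 625) = -11138/(-47308) = -11138*(-1/47308) = 5569/23654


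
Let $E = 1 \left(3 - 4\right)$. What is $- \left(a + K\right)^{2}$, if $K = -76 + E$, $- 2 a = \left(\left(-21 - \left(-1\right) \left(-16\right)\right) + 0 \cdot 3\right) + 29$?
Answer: $-5329$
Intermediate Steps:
$E = -1$ ($E = 1 \left(-1\right) = -1$)
$a = 4$ ($a = - \frac{\left(\left(-21 - \left(-1\right) \left(-16\right)\right) + 0 \cdot 3\right) + 29}{2} = - \frac{\left(\left(-21 - 16\right) + 0\right) + 29}{2} = - \frac{\left(-37 + 0\right) + 29}{2} = - \frac{-37 + 29}{2} = \left(- \frac{1}{2}\right) \left(-8\right) = 4$)
$K = -77$ ($K = -76 - 1 = -77$)
$- \left(a + K\right)^{2} = - \left(4 - 77\right)^{2} = - \left(-73\right)^{2} = \left(-1\right) 5329 = -5329$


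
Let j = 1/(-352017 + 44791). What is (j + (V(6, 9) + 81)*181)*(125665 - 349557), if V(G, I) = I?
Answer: -560257437944894/153613 ≈ -3.6472e+9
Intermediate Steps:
j = -1/307226 (j = 1/(-307226) = -1/307226 ≈ -3.2549e-6)
(j + (V(6, 9) + 81)*181)*(125665 - 349557) = (-1/307226 + (9 + 81)*181)*(125665 - 349557) = (-1/307226 + 90*181)*(-223892) = (-1/307226 + 16290)*(-223892) = (5004711539/307226)*(-223892) = -560257437944894/153613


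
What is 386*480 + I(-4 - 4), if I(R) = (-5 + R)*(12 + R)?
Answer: 185228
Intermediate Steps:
386*480 + I(-4 - 4) = 386*480 + (-60 + (-4 - 4)² + 7*(-4 - 4)) = 185280 + (-60 + (-8)² + 7*(-8)) = 185280 + (-60 + 64 - 56) = 185280 - 52 = 185228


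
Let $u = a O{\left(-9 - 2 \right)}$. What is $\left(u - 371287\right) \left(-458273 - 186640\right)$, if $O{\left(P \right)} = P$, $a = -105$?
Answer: $238702938516$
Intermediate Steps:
$u = 1155$ ($u = - 105 \left(-9 - 2\right) = \left(-105\right) \left(-11\right) = 1155$)
$\left(u - 371287\right) \left(-458273 - 186640\right) = \left(1155 - 371287\right) \left(-458273 - 186640\right) = - 370132 \left(-458273 - 186640\right) = \left(-370132\right) \left(-644913\right) = 238702938516$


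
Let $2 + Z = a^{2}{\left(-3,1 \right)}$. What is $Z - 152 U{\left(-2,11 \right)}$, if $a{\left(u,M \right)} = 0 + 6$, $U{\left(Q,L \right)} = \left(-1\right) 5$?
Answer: $794$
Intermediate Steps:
$U{\left(Q,L \right)} = -5$
$a{\left(u,M \right)} = 6$
$Z = 34$ ($Z = -2 + 6^{2} = -2 + 36 = 34$)
$Z - 152 U{\left(-2,11 \right)} = 34 - -760 = 34 + 760 = 794$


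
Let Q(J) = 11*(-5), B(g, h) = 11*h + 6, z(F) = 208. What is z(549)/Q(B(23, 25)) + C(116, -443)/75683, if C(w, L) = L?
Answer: -15766429/4162565 ≈ -3.7877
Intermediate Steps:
B(g, h) = 6 + 11*h
Q(J) = -55
z(549)/Q(B(23, 25)) + C(116, -443)/75683 = 208/(-55) - 443/75683 = 208*(-1/55) - 443*1/75683 = -208/55 - 443/75683 = -15766429/4162565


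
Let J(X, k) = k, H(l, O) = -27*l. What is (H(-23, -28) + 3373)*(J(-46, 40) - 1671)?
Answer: -6514214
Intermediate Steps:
(H(-23, -28) + 3373)*(J(-46, 40) - 1671) = (-27*(-23) + 3373)*(40 - 1671) = (621 + 3373)*(-1631) = 3994*(-1631) = -6514214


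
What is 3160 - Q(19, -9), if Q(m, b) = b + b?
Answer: 3178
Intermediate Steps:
Q(m, b) = 2*b
3160 - Q(19, -9) = 3160 - 2*(-9) = 3160 - 1*(-18) = 3160 + 18 = 3178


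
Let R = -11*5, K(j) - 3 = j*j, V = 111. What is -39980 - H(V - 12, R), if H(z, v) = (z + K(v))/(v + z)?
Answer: -1762247/44 ≈ -40051.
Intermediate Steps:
K(j) = 3 + j² (K(j) = 3 + j*j = 3 + j²)
R = -55
H(z, v) = (3 + z + v²)/(v + z) (H(z, v) = (z + (3 + v²))/(v + z) = (3 + z + v²)/(v + z))
-39980 - H(V - 12, R) = -39980 - (3 + (111 - 12) + (-55)²)/(-55 + (111 - 12)) = -39980 - (3 + 99 + 3025)/(-55 + 99) = -39980 - 3127/44 = -1762247/44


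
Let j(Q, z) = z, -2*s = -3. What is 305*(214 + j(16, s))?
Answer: 131455/2 ≈ 65728.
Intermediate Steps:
s = 3/2 (s = -½*(-3) = 3/2 ≈ 1.5000)
305*(214 + j(16, s)) = 305*(214 + 3/2) = 305*(431/2) = 131455/2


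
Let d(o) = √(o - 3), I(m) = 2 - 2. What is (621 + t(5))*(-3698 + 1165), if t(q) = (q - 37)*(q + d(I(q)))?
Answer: -1167713 + 81056*I*√3 ≈ -1.1677e+6 + 1.4039e+5*I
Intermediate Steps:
I(m) = 0
d(o) = √(-3 + o)
t(q) = (-37 + q)*(q + I*√3) (t(q) = (q - 37)*(q + √(-3 + 0)) = (-37 + q)*(q + √(-3)) = (-37 + q)*(q + I*√3))
(621 + t(5))*(-3698 + 1165) = (621 + (5² - 37*5 - 37*I*√3 + I*5*√3))*(-3698 + 1165) = (621 + (25 - 185 - 37*I*√3 + 5*I*√3))*(-2533) = (621 + (-160 - 32*I*√3))*(-2533) = (461 - 32*I*√3)*(-2533) = -1167713 + 81056*I*√3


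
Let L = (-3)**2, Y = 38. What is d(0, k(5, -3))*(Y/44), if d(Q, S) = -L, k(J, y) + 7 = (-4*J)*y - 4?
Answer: -171/22 ≈ -7.7727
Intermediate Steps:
L = 9
k(J, y) = -11 - 4*J*y (k(J, y) = -7 + ((-4*J)*y - 4) = -7 + (-4*J*y - 4) = -7 + (-4 - 4*J*y) = -11 - 4*J*y)
d(Q, S) = -9 (d(Q, S) = -1*9 = -9)
d(0, k(5, -3))*(Y/44) = -342/44 = -9*19/22 = -171/22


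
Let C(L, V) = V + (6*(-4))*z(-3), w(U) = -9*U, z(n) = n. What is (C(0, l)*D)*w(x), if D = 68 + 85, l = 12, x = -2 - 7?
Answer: 1041012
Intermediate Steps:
x = -9
C(L, V) = 72 + V (C(L, V) = V + (6*(-4))*(-3) = V - 24*(-3) = V + 72 = 72 + V)
D = 153
(C(0, l)*D)*w(x) = ((72 + 12)*153)*(-9*(-9)) = (84*153)*81 = 12852*81 = 1041012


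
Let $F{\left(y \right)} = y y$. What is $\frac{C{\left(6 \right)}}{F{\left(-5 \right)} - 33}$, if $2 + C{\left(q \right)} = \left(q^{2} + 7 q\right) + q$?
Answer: $- \frac{41}{4} \approx -10.25$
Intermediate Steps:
$F{\left(y \right)} = y^{2}$
$C{\left(q \right)} = -2 + q^{2} + 8 q$ ($C{\left(q \right)} = -2 + \left(\left(q^{2} + 7 q\right) + q\right) = -2 + \left(q^{2} + 8 q\right) = -2 + q^{2} + 8 q$)
$\frac{C{\left(6 \right)}}{F{\left(-5 \right)} - 33} = \frac{-2 + 6^{2} + 8 \cdot 6}{\left(-5\right)^{2} - 33} = \frac{-2 + 36 + 48}{25 - 33} = \frac{1}{-8} \cdot 82 = \left(- \frac{1}{8}\right) 82 = - \frac{41}{4}$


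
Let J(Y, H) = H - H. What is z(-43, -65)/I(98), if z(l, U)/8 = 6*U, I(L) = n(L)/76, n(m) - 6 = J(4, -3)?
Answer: -39520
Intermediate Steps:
J(Y, H) = 0
n(m) = 6 (n(m) = 6 + 0 = 6)
I(L) = 3/38 (I(L) = 6/76 = 6*(1/76) = 3/38)
z(l, U) = 48*U (z(l, U) = 8*(6*U) = 48*U)
z(-43, -65)/I(98) = (48*(-65))/(3/38) = -3120*38/3 = -39520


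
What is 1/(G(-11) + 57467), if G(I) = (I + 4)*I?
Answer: 1/57544 ≈ 1.7378e-5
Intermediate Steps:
G(I) = I*(4 + I) (G(I) = (4 + I)*I = I*(4 + I))
1/(G(-11) + 57467) = 1/(-11*(4 - 11) + 57467) = 1/(-11*(-7) + 57467) = 1/(77 + 57467) = 1/57544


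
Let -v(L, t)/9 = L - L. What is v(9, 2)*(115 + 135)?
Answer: 0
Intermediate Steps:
v(L, t) = 0 (v(L, t) = -9*(L - L) = -9*0 = 0)
v(9, 2)*(115 + 135) = 0*(115 + 135) = 0*250 = 0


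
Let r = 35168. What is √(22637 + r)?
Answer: √57805 ≈ 240.43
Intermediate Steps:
√(22637 + r) = √(22637 + 35168) = √57805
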